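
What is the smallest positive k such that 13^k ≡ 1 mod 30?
Powers of 13 mod 30: 13^1≡13, 13^2≡19, 13^3≡7, 13^4≡1. Order = 4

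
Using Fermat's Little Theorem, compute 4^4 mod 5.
By Fermat's Little Theorem, 4^{4} ≡ 1 (mod 5) since 5 is prime and gcd(4, 5) = 1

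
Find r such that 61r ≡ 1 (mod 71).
Since 71 is prime, by Fermat 61^(-1) ≡ 61^{69} ≡ 7 (mod 71). Verify: 61 × 7 = 427 ≡ 1 (mod 71)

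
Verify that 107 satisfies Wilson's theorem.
(106)! mod 107 = 106. Since this equals -1 (mod 107), Wilson confirms 107 is prime.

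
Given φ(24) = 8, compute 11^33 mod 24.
By Euler: 11^{8} ≡ 1 mod 24 since gcd(11, 24) = 1. 33 = 4×8 + 1. So 11^{33} ≡ 11^{1} ≡ 11 mod 24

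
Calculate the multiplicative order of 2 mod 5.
Powers of 2 mod 5: 2^1≡2, 2^2≡4, 2^3≡3, 2^4≡1. So the order of 2 is 4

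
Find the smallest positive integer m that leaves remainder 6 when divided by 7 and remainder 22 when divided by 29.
M = 7 × 29 = 203. M₁ = 29, y₁ ≡ 1 (mod 7). M₂ = 7, y₂ ≡ 25 (mod 29). m = 6×29×1 + 22×7×25 ≡ 167 (mod 203)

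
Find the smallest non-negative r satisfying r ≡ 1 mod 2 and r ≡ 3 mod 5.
M = 2 × 5 = 10. M₁ = 5, y₁ ≡ 1 mod 2. M₂ = 2, y₂ ≡ 3 mod 5. r = 1×5×1 + 3×2×3 ≡ 3 mod 10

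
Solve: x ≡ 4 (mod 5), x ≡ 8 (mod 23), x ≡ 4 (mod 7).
M = 5 × 23 × 7 = 805. M₁ = 161, y₁ ≡ 1 (mod 5). M₂ = 35, y₂ ≡ 2 (mod 23). M₃ = 115, y₃ ≡ 5 (mod 7). x = 4×161×1 + 8×35×2 + 4×115×5 ≡ 284 (mod 805)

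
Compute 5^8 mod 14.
By repeated squaring mod 14: 5^{1}≡5, 5^{2}≡11, 5^{4}≡9, 5^{8}≡11. So 5^{8} ≡ 11 mod 14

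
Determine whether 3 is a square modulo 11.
By Euler's criterion: 3^{5} ≡ 1 mod 11. Since this equals 1, 3 is a QR.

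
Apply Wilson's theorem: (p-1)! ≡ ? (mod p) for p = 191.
By Wilson's theorem, (190)! ≡ -1 ≡ 190 mod 191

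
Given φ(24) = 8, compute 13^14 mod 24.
By Euler: 13^{8} ≡ 1 (mod 24) since gcd(13, 24) = 1. 14 = 1×8 + 6. So 13^{14} ≡ 13^{6} ≡ 1 (mod 24)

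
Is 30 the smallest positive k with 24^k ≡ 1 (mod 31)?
Powers of 24 mod 31: 24^1≡24, 24^2≡18, 24^3≡29, 24^4≡14, 24^5≡26, 24^6≡4, 24^7≡3, 24^8≡10, 24^9≡23, 24^10≡25, 24^11≡11, 24^12≡16, 24^13≡12, 24^14≡9, 24^15≡30, 24^16≡7, 24^17≡13, 24^18≡2, 24^19≡17, 24^20≡5, 24^21≡27, 24^22≡28, 24^23≡21, 24^24≡8, 24^25≡6, 24^26≡20, 24^27≡15, 24^28≡19, 24^29≡22, 24^30≡1. First k with 24^k≡1 is k=30. Yes, ord_31(24) = 30.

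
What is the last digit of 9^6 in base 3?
By repeated squaring (mod 3): 9^{1}≡0, 9^{2}≡0, 9^{4}≡0. Then 9^{6} = 9^{4+2} ≡ 0 × 0 ≡ 0 (mod 3)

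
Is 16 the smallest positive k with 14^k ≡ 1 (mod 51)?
Powers of 14 mod 51: 14^1≡14, 14^2≡43, 14^3≡41, 14^4≡13, 14^5≡29, 14^6≡49, 14^7≡23, 14^8≡16, 14^9≡20, 14^10≡25, 14^11≡44, 14^12≡4, 14^13≡5, 14^14≡19, 14^15≡11, 14^16≡1. First k with 14^k≡1 is k=16. Yes, ord_51(14) = 16.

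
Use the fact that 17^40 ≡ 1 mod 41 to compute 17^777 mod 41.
By Fermat: 17^{40} ≡ 1 mod 41. 777 ≡ 17 mod 40. So 17^{777} ≡ 17^{17} ≡ 6 mod 41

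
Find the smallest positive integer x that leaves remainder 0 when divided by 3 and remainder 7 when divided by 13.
M = 3 × 13 = 39. M₁ = 13, y₁ ≡ 1 (mod 3). M₂ = 3, y₂ ≡ 9 (mod 13). x = 0×13×1 + 7×3×9 ≡ 33 (mod 39)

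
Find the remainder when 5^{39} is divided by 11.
By Fermat: 5^{10} ≡ 1 mod 11. 39 = 3×10 + 9. So 5^{39} ≡ 5^{9} ≡ 9 mod 11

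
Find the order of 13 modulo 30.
Powers of 13 mod 30: 13^1≡13, 13^2≡19, 13^3≡7, 13^4≡1. So the order of 13 is 4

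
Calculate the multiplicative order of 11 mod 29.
Powers of 11 mod 29: 11^1≡11, 11^2≡5, 11^3≡26, 11^4≡25, 11^5≡14, 11^6≡9, 11^7≡12, 11^8≡16, 11^9≡2, 11^10≡22, 11^11≡10, 11^12≡23, 11^13≡21, 11^14≡28, 11^15≡18, 11^16≡24, 11^17≡3, 11^18≡4, 11^19≡15, 11^20≡20, 11^21≡17, 11^22≡13, 11^23≡27, 11^24≡7, 11^25≡19, 11^26≡6, 11^27≡8, 11^28≡1. So the order of 11 is 28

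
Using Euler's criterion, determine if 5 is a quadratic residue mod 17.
By Euler's criterion: 5^{8} ≡ 16 mod 17. Since this equals -1 (≡ 16), 5 is not a QR.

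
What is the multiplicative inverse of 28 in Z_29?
Since 29 is prime, by Fermat 28^(-1) ≡ 28^{27} ≡ 28 (mod 29). Verify: 28 × 28 = 784 ≡ 1 (mod 29)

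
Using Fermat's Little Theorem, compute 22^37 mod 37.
By Fermat: 22^{36} ≡ 1 (mod 37). So 22^{37} = 22^{36} · 22^{1} ≡ 22^{1} ≡ 22 (mod 37)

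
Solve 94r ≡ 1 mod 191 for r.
Since 191 is prime, by Fermat 94^(-1) ≡ 94^{189} ≡ 63 mod 191. Verify: 94 × 63 = 5922 ≡ 1 mod 191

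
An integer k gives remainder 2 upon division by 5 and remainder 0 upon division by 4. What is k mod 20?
M = 5 × 4 = 20. M₁ = 4, y₁ ≡ 4 mod 5. M₂ = 5, y₂ ≡ 1 mod 4. k = 2×4×4 + 0×5×1 ≡ 12 mod 20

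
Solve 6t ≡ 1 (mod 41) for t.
Since 41 is prime, by Fermat 6^(-1) ≡ 6^{39} ≡ 7 (mod 41). Verify: 6 × 7 = 42 ≡ 1 (mod 41)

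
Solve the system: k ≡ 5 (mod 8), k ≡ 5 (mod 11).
M = 8 × 11 = 88. M₁ = 11, y₁ ≡ 3 (mod 8). M₂ = 8, y₂ ≡ 7 (mod 11). k = 5×11×3 + 5×8×7 ≡ 5 (mod 88)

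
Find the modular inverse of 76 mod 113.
Since 113 is prime, by Fermat 76^(-1) ≡ 76^{111} ≡ 58 mod 113. Verify: 76 × 58 = 4408 ≡ 1 mod 113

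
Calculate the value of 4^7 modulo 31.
By repeated squaring (mod 31): 4^{1}≡4, 4^{2}≡16, 4^{4}≡8. Then 4^{7} = 4^{4+2+1} ≡ 8 × 16 × 4 ≡ 16 (mod 31)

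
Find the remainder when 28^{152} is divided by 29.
By Fermat: 28^{28} ≡ 1 (mod 29). 152 = 5×28 + 12. So 28^{152} ≡ 28^{12} ≡ 1 (mod 29)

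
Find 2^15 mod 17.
By repeated squaring mod 17: 2^{1}≡2, 2^{2}≡4, 2^{4}≡16, 2^{8}≡1. Then 2^{15} = 2^{8+4+2+1} ≡ 1 × 16 × 4 × 2 ≡ 9 mod 17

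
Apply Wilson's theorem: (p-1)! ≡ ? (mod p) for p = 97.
By Wilson's theorem, (96)! ≡ -1 ≡ 96 mod 97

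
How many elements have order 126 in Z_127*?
There are φ(127-1) = φ(126) = 36 primitive roots modulo 127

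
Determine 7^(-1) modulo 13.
Since 13 is prime, by Fermat 7^(-1) ≡ 7^{11} ≡ 2 mod 13. Verify: 7 × 2 = 14 ≡ 1 mod 13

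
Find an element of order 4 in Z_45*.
8 has order 4 mod 45 since 8^{4} ≡ 1 mod 45 and no smaller power works.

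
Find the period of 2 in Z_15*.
Powers of 2 mod 15: 2^1≡2, 2^2≡4, 2^3≡8, 2^4≡1. Order = 4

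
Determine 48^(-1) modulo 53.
Since 53 is prime, by Fermat 48^(-1) ≡ 48^{51} ≡ 21 mod 53. Verify: 48 × 21 = 1008 ≡ 1 mod 53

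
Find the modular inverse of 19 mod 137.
Since 137 is prime, by Fermat 19^(-1) ≡ 19^{135} ≡ 101 mod 137. Verify: 19 × 101 = 1919 ≡ 1 mod 137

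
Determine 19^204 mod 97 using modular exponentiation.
Using Fermat: 19^{96} ≡ 1 mod 97. 204 ≡ 12 mod 96. So 19^{204} ≡ 19^{12} ≡ 64 mod 97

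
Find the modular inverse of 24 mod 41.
Since 41 is prime, by Fermat 24^(-1) ≡ 24^{39} ≡ 12 mod 41. Verify: 24 × 12 = 288 ≡ 1 mod 41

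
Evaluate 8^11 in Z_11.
Using Fermat: 8^{10} ≡ 1 mod 11. 11 ≡ 1 mod 10. So 8^{11} ≡ 8^{1} ≡ 8 mod 11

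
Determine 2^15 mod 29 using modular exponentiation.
By repeated squaring (mod 29): 2^{1}≡2, 2^{2}≡4, 2^{4}≡16, 2^{8}≡24. Then 2^{15} = 2^{8+4+2+1} ≡ 24 × 16 × 4 × 2 ≡ 27 (mod 29)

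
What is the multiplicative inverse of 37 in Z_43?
Since 43 is prime, by Fermat 37^(-1) ≡ 37^{41} ≡ 7 mod 43. Verify: 37 × 7 = 259 ≡ 1 mod 43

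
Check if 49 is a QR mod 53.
By Euler's criterion: 49^{26} ≡ 1 mod 53. Since this equals 1, 49 is a QR.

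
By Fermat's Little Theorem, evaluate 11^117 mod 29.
By Fermat: 11^{28} ≡ 1 mod 29. 117 = 4×28 + 5. So 11^{117} ≡ 11^{5} ≡ 14 mod 29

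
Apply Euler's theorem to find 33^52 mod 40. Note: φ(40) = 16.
By Euler: 33^{16} ≡ 1 mod 40 since gcd(33, 40) = 1. 52 = 3×16 + 4. So 33^{52} ≡ 33^{4} ≡ 1 mod 40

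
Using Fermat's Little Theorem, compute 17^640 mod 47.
By Fermat: 17^{46} ≡ 1 (mod 47). 640 ≡ 42 (mod 46). So 17^{640} ≡ 17^{42} ≡ 24 (mod 47)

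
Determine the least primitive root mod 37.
g = 2. Powers: [2, 4, 8, 16, 32, 27, 17, 34, ...] generates all 36 non-zero residues.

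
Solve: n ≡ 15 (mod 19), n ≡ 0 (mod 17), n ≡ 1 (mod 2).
M = 19 × 17 × 2 = 646. M₁ = 34, y₁ ≡ 14 (mod 19). M₂ = 38, y₂ ≡ 13 (mod 17). M₃ = 323, y₃ ≡ 1 (mod 2). n = 15×34×14 + 0×38×13 + 1×323×1 ≡ 357 (mod 646)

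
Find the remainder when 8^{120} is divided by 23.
By Fermat: 8^{22} ≡ 1 mod 23. 120 = 5×22 + 10. So 8^{120} ≡ 8^{10} ≡ 3 mod 23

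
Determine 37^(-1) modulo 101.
Since 101 is prime, by Fermat 37^(-1) ≡ 37^{99} ≡ 71 (mod 101). Verify: 37 × 71 = 2627 ≡ 1 (mod 101)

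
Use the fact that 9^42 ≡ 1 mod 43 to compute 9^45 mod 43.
By Fermat: 9^{42} ≡ 1 mod 43. So 9^{45} = 9^{42} · 9^{3} ≡ 9^{3} ≡ 41 mod 43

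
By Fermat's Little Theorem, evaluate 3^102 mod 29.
By Fermat: 3^{28} ≡ 1 (mod 29). 102 = 3×28 + 18. So 3^{102} ≡ 3^{18} ≡ 6 (mod 29)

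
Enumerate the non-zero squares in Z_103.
Quadratic residues modulo 103: {1, 2, 4, 7, 8, 9, 13, 14, 15, 16, 17, 18, 19, 23, 25, 26, 28, 29, 30, 32, 33, 34, 36, 38, 41, 46, 49, 50, 52, 55, 56, 58, 59, 60, 61, 63, 64, 66, 68, 72, 76, 79, 81, 82, 83, 91, 92, 93, 97, 98, 100}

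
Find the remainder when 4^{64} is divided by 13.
By Fermat: 4^{12} ≡ 1 mod 13. 64 = 5×12 + 4. So 4^{64} ≡ 4^{4} ≡ 9 mod 13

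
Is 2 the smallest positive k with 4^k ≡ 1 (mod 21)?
Powers of 4 mod 21: 4^1≡4, 4^2≡16, 4^3≡1. 4^2≡16≢1, so ord ≠ 2. No, the actual order is 3.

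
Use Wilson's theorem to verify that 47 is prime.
(46)! mod 47 = 46. Since this equals -1 mod 47, Wilson confirms 47 is prime.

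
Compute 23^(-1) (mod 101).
Since 101 is prime, by Fermat 23^(-1) ≡ 23^{99} ≡ 22 (mod 101). Verify: 23 × 22 = 506 ≡ 1 (mod 101)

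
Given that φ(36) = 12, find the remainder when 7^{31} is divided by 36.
By Euler: 7^{12} ≡ 1 mod 36 since gcd(7, 36) = 1. 31 = 2×12 + 7. So 7^{31} ≡ 7^{7} ≡ 7 mod 36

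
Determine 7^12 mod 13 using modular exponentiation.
Using Fermat: 7^{12} ≡ 1 (mod 13). 12 ≡ 0 (mod 12). So 7^{12} ≡ 7^{0} ≡ 1 (mod 13)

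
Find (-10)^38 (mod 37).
Using Fermat: (-10)^{36} ≡ 1 (mod 37). 38 ≡ 2 (mod 36). So (-10)^{38} ≡ (-10)^{2} ≡ 26 (mod 37)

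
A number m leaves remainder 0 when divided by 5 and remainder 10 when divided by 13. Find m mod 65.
M = 5 × 13 = 65. M₁ = 13, y₁ ≡ 2 mod 5. M₂ = 5, y₂ ≡ 8 mod 13. m = 0×13×2 + 10×5×8 ≡ 10 mod 65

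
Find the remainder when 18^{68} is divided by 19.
By Fermat: 18^{18} ≡ 1 (mod 19). 68 = 3×18 + 14. So 18^{68} ≡ 18^{14} ≡ 1 (mod 19)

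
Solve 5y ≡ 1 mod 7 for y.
Since 7 is prime, by Fermat 5^(-1) ≡ 5^{5} ≡ 3 mod 7. Verify: 5 × 3 = 15 ≡ 1 mod 7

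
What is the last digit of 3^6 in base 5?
Using Fermat: 3^{4} ≡ 1 mod 5. 6 ≡ 2 mod 4. So 3^{6} ≡ 3^{2} ≡ 4 mod 5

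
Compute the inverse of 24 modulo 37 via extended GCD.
Extended GCD: 24(17) + 37(-11) = 1. So 24^(-1) ≡ 17 mod 37. Verify: 24 × 17 = 408 ≡ 1 mod 37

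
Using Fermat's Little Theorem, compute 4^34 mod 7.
By Fermat: 4^{6} ≡ 1 (mod 7). 34 = 5×6 + 4. So 4^{34} ≡ 4^{4} ≡ 4 (mod 7)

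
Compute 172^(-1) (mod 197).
Since 197 is prime, by Fermat 172^(-1) ≡ 172^{195} ≡ 63 (mod 197). Verify: 172 × 63 = 10836 ≡ 1 (mod 197)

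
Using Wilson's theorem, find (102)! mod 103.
By Wilson's theorem, (102)! ≡ -1 ≡ 102 (mod 103)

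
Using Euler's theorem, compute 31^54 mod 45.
By Euler: 31^{24} ≡ 1 mod 45 since gcd(31, 45) = 1. 54 = 2×24 + 6. So 31^{54} ≡ 31^{6} ≡ 1 mod 45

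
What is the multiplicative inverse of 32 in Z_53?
Since 53 is prime, by Fermat 32^(-1) ≡ 32^{51} ≡ 5 (mod 53). Verify: 32 × 5 = 160 ≡ 1 (mod 53)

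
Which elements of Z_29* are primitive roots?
There are φ(28) = 12 primitive roots mod 29: {2, 3, 8, 10, 11, 14, 15, 18, 19, 21, 26, 27}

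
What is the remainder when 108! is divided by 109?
By Wilson's theorem, (108)! ≡ -1 ≡ 108 mod 109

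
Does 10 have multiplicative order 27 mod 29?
Powers of 10 mod 29: 10^1≡10, 10^2≡13, 10^3≡14, 10^4≡24, 10^5≡8, 10^6≡22, 10^7≡17, 10^8≡25, 10^9≡18, 10^10≡6, 10^11≡2, 10^12≡20, 10^13≡26, 10^14≡28, 10^15≡19, 10^16≡16, 10^17≡15, 10^18≡5, 10^19≡21, 10^20≡7, 10^21≡12, 10^22≡4, 10^23≡11, 10^24≡23, 10^25≡27, 10^26≡9, 10^27≡3, 10^28≡1. 10^27≡3≢1, so ord ≠ 27. No, the actual order is 28.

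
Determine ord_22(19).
Powers of 19 mod 22: 19^1≡19, 19^2≡9, 19^3≡17, 19^4≡15, 19^5≡21, 19^6≡3, 19^7≡13, 19^8≡5, 19^9≡7, 19^10≡1. Order = 10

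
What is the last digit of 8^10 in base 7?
Using Fermat: 8^{6} ≡ 1 (mod 7). 10 ≡ 4 (mod 6). So 8^{10} ≡ 8^{4} ≡ 1 (mod 7)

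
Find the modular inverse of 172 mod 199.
Since 199 is prime, by Fermat 172^(-1) ≡ 172^{197} ≡ 140 mod 199. Verify: 172 × 140 = 24080 ≡ 1 mod 199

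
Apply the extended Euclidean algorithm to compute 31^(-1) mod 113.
Extended GCD: 31(-51) + 113(14) = 1. So 31^(-1) ≡ -51 ≡ 62 (mod 113). Verify: 31 × 62 = 1922 ≡ 1 (mod 113)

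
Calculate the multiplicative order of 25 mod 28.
Powers of 25 mod 28: 25^1≡25, 25^2≡9, 25^3≡1. So the order of 25 is 3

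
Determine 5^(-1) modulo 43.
Since 43 is prime, by Fermat 5^(-1) ≡ 5^{41} ≡ 26 (mod 43). Verify: 5 × 26 = 130 ≡ 1 (mod 43)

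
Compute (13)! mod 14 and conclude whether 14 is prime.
(13)! mod 14 = 0. Since 0 ≢ -1 mod 14, 14 is not prime.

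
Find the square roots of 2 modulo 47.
The square roots of 2 mod 47 are 7 and 40. Verify: 7² = 49 ≡ 2 mod 47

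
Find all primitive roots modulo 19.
There are φ(18) = 6 primitive roots mod 19: {2, 3, 10, 13, 14, 15}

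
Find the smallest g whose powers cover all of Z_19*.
g = 2. Powers: [2, 4, 8, 16, 13, 7, ...] generates all 18 non-zero residues.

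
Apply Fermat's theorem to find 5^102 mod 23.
By Fermat: 5^{22} ≡ 1 mod 23. 102 = 4×22 + 14. So 5^{102} ≡ 5^{14} ≡ 13 mod 23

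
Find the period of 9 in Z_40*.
Powers of 9 mod 40: 9^1≡9, 9^2≡1. So the order of 9 is 2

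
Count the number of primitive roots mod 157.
There are φ(157-1) = φ(156) = 48 primitive roots modulo 157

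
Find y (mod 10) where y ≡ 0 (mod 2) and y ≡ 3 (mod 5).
M = 2 × 5 = 10. M₁ = 5, y₁ ≡ 1 (mod 2). M₂ = 2, y₂ ≡ 3 (mod 5). y = 0×5×1 + 3×2×3 ≡ 8 (mod 10)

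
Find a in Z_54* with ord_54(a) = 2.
53 has order 2 mod 54 since 53^{2} ≡ 1 mod 54 and no smaller power works.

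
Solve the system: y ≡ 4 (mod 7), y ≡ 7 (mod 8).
M = 7 × 8 = 56. M₁ = 8, y₁ ≡ 1 (mod 7). M₂ = 7, y₂ ≡ 7 (mod 8). y = 4×8×1 + 7×7×7 ≡ 39 (mod 56)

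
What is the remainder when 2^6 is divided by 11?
By repeated squaring (mod 11): 2^{1}≡2, 2^{2}≡4, 2^{4}≡5. Then 2^{6} = 2^{4+2} ≡ 5 × 4 ≡ 9 (mod 11)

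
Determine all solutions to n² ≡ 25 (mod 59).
The square roots of 25 mod 59 are 5 and 54. Verify: 5² = 25 ≡ 25 (mod 59)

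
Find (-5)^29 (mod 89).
By repeated squaring (mod 89): (-5)^{1}≡84, (-5)^{2}≡25, (-5)^{4}≡2, (-5)^{8}≡4, (-5)^{16}≡16. Then (-5)^{29} = (-5)^{16+8+4+1} ≡ 16 × 4 × 2 × 84 ≡ 72 (mod 89)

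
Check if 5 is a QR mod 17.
By Euler's criterion: 5^{8} ≡ 16 mod 17. Since this equals -1 (≡ 16), 5 is not a QR.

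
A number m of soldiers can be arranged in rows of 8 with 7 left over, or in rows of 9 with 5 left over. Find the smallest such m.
M = 8 × 9 = 72. M₁ = 9, y₁ ≡ 1 mod 8. M₂ = 8, y₂ ≡ 8 mod 9. m = 7×9×1 + 5×8×8 ≡ 23 mod 72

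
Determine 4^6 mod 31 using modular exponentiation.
By repeated squaring mod 31: 4^{1}≡4, 4^{2}≡16, 4^{4}≡8. Then 4^{6} = 4^{4+2} ≡ 8 × 16 ≡ 4 mod 31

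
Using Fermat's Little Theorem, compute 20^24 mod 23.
By Fermat: 20^{22} ≡ 1 (mod 23). So 20^{24} = 20^{22} · 20^{2} ≡ 20^{2} ≡ 9 (mod 23)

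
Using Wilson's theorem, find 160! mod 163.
(162)! = (160)! × (161) × (162) ≡ -1 mod 163. So (160)! ≡ -1 × [(162)(161)]^(-1) ≡ 81 mod 163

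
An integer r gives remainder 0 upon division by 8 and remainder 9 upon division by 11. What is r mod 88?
M = 8 × 11 = 88. M₁ = 11, y₁ ≡ 3 mod 8. M₂ = 8, y₂ ≡ 7 mod 11. r = 0×11×3 + 9×8×7 ≡ 64 mod 88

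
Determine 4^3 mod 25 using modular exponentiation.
4^{3} = 64 ≡ 14 mod 25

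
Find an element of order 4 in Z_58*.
17 has order 4 mod 58 since 17^{4} ≡ 1 (mod 58) and no smaller power works.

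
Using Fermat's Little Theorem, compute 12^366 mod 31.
By Fermat: 12^{30} ≡ 1 (mod 31). 366 ≡ 6 (mod 30). So 12^{366} ≡ 12^{6} ≡ 2 (mod 31)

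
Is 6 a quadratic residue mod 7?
By Euler's criterion: 6^{3} ≡ 6 mod 7. Since this equals -1 (≡ 6), 6 is not a QR.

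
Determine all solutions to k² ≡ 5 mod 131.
The square roots of 5 mod 131 are 108 and 23. Verify: 108² = 11664 ≡ 5 mod 131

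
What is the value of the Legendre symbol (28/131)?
(28/131) = 28^{65} mod 131 = 1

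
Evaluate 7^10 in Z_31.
By repeated squaring (mod 31): 7^{1}≡7, 7^{2}≡18, 7^{4}≡14, 7^{8}≡10. Then 7^{10} = 7^{8+2} ≡ 10 × 18 ≡ 25 (mod 31)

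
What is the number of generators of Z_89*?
Number of primitive roots mod 89 = φ(p-1) = φ(88) = 40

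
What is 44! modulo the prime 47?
(46)! = (44)! × (45) × (46) ≡ -1 mod 47. So (44)! ≡ -1 × [(46)(45)]^(-1) ≡ 23 mod 47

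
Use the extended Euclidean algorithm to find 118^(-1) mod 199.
Extended GCD: 118(-86) + 199(51) = 1. So 118^(-1) ≡ -86 ≡ 113 mod 199. Verify: 118 × 113 = 13334 ≡ 1 mod 199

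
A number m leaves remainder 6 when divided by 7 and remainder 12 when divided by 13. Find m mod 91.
M = 7 × 13 = 91. M₁ = 13, y₁ ≡ 6 mod 7. M₂ = 7, y₂ ≡ 2 mod 13. m = 6×13×6 + 12×7×2 ≡ 90 mod 91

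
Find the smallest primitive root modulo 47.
g = 5. Powers: [5, 25, 31, 14, 23, 21, ...] generates all 46 non-zero residues.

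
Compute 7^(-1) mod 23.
Since 23 is prime, by Fermat 7^(-1) ≡ 7^{21} ≡ 10 mod 23. Verify: 7 × 10 = 70 ≡ 1 mod 23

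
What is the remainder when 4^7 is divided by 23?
By repeated squaring (mod 23): 4^{1}≡4, 4^{2}≡16, 4^{4}≡3. Then 4^{7} = 4^{4+2+1} ≡ 3 × 16 × 4 ≡ 8 (mod 23)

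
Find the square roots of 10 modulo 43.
The square roots of 10 mod 43 are 15 and 28. Verify: 15² = 225 ≡ 10 (mod 43)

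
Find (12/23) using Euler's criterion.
(12/23) = 12^{11} mod 23 = 1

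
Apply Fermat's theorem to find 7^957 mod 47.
By Fermat: 7^{46} ≡ 1 mod 47. 957 ≡ 37 mod 46. So 7^{957} ≡ 7^{37} ≡ 34 mod 47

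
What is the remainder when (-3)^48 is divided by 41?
Using Fermat: (-3)^{40} ≡ 1 mod 41. 48 ≡ 8 mod 40. So (-3)^{48} ≡ (-3)^{8} ≡ 1 mod 41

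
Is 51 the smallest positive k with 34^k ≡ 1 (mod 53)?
Powers of 34 mod 53: 34^1≡34, 34^2≡43, 34^3≡31, 34^4≡47, 34^5≡8, 34^6≡7, 34^7≡26, 34^8≡36, 34^9≡5, 34^10≡11, 34^11≡3, 34^12≡49, 34^13≡23, 34^14≡40, 34^15≡35, 34^16≡24, 34^17≡21, 34^18≡25, 34^19≡2, 34^20≡15, 34^21≡33, 34^22≡9, 34^23≡41, 34^24≡16, 34^25≡14, 34^26≡52, 34^27≡19, 34^28≡10, 34^29≡22, 34^30≡6, 34^31≡45, 34^32≡46, 34^33≡27, 34^34≡17, 34^35≡48, 34^36≡42, 34^37≡50, 34^38≡4, 34^39≡30, 34^40≡13, 34^41≡18, 34^42≡29, 34^43≡32, 34^44≡28, 34^45≡51, 34^46≡38, 34^47≡20, 34^48≡44, 34^49≡12, 34^50≡37, 34^51≡39, 34^52≡1. 34^51≡39≢1, so ord ≠ 51. No, the actual order is 52.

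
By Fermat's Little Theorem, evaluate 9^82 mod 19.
By Fermat: 9^{18} ≡ 1 (mod 19). 82 = 4×18 + 10. So 9^{82} ≡ 9^{10} ≡ 9 (mod 19)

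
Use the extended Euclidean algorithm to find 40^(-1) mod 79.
Extended GCD: 40(2) + 79(-1) = 1. So 40^(-1) ≡ 2 mod 79. Verify: 40 × 2 = 80 ≡ 1 mod 79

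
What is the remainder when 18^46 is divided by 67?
By repeated squaring (mod 67): 18^{1}≡18, 18^{2}≡56, 18^{4}≡54, 18^{8}≡35, 18^{16}≡19, 18^{32}≡26. Then 18^{46} = 18^{32+8+4+2} ≡ 26 × 35 × 54 × 56 ≡ 16 (mod 67)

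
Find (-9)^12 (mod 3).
By repeated squaring (mod 3): (-9)^{1}≡0, (-9)^{2}≡0, (-9)^{4}≡0, (-9)^{8}≡0. Then (-9)^{12} = (-9)^{8+4} ≡ 0 × 0 ≡ 0 (mod 3)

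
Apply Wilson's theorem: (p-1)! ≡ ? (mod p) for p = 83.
By Wilson's theorem, (82)! ≡ -1 ≡ 82 (mod 83)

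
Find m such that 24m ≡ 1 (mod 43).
Since 43 is prime, by Fermat 24^(-1) ≡ 24^{41} ≡ 9 (mod 43). Verify: 24 × 9 = 216 ≡ 1 (mod 43)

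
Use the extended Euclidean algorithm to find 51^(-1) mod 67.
Extended GCD: 51(-21) + 67(16) = 1. So 51^(-1) ≡ -21 ≡ 46 (mod 67). Verify: 51 × 46 = 2346 ≡ 1 (mod 67)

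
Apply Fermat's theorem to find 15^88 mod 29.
By Fermat: 15^{28} ≡ 1 mod 29. 88 = 3×28 + 4. So 15^{88} ≡ 15^{4} ≡ 20 mod 29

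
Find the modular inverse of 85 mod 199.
Since 199 is prime, by Fermat 85^(-1) ≡ 85^{197} ≡ 96 (mod 199). Verify: 85 × 96 = 8160 ≡ 1 (mod 199)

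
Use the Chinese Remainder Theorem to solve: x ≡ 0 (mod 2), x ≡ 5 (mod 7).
M = 2 × 7 = 14. M₁ = 7, y₁ ≡ 1 (mod 2). M₂ = 2, y₂ ≡ 4 (mod 7). x = 0×7×1 + 5×2×4 ≡ 12 (mod 14)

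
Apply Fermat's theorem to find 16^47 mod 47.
By Fermat: 16^{46} ≡ 1 mod 47. So 16^{47} = 16^{46} · 16^{1} ≡ 16^{1} ≡ 16 mod 47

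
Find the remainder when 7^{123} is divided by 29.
By Fermat: 7^{28} ≡ 1 (mod 29). 123 = 4×28 + 11. So 7^{123} ≡ 7^{11} ≡ 23 (mod 29)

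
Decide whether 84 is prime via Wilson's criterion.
(83)! mod 84 = 0. Since 0 ≢ -1 (mod 84), 84 is not prime.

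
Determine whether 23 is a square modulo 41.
By Euler's criterion: 23^{20} ≡ 1 (mod 41). Since this equals 1, 23 is a QR.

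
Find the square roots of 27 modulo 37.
The square roots of 27 mod 37 are 8 and 29. Verify: 8² = 64 ≡ 27 (mod 37)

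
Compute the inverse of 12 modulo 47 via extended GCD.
Extended GCD: 12(4) + 47(-1) = 1. So 12^(-1) ≡ 4 (mod 47). Verify: 12 × 4 = 48 ≡ 1 (mod 47)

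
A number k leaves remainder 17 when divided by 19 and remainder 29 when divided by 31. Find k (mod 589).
M = 19 × 31 = 589. M₁ = 31, y₁ ≡ 8 (mod 19). M₂ = 19, y₂ ≡ 18 (mod 31). k = 17×31×8 + 29×19×18 ≡ 587 (mod 589)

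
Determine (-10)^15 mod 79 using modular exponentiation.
By repeated squaring mod 79: (-10)^{1}≡69, (-10)^{2}≡21, (-10)^{4}≡46, (-10)^{8}≡62. Then (-10)^{15} = (-10)^{8+4+2+1} ≡ 62 × 46 × 21 × 69 ≡ 58 mod 79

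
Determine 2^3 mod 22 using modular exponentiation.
2^{3} = 8 ≡ 8 (mod 22)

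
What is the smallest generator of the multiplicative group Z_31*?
g = 3. Powers: [3, 9, 27, 19, 26, 16, 17, 20, ...] generates all 30 non-zero residues.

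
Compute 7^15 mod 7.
By repeated squaring (mod 7): 7^{1}≡0, 7^{2}≡0, 7^{4}≡0, 7^{8}≡0. Then 7^{15} = 7^{8+4+2+1} ≡ 0 × 0 × 0 × 0 ≡ 0 (mod 7)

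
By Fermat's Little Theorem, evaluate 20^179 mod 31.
By Fermat: 20^{30} ≡ 1 mod 31. 179 ≡ 29 mod 30. So 20^{179} ≡ 20^{29} ≡ 14 mod 31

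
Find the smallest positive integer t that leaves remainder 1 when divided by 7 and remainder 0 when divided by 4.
M = 7 × 4 = 28. M₁ = 4, y₁ ≡ 2 mod 7. M₂ = 7, y₂ ≡ 3 mod 4. t = 1×4×2 + 0×7×3 ≡ 8 mod 28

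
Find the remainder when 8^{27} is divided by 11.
By Fermat: 8^{10} ≡ 1 (mod 11). 27 = 2×10 + 7. So 8^{27} ≡ 8^{7} ≡ 2 (mod 11)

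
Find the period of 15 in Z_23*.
Powers of 15 mod 23: 15^1≡15, 15^2≡18, 15^3≡17, 15^4≡2, 15^5≡7, 15^6≡13, 15^7≡11, 15^8≡4, 15^9≡14, 15^10≡3, 15^11≡22, 15^12≡8, 15^13≡5, 15^14≡6, 15^15≡21, 15^16≡16, 15^17≡10, 15^18≡12, 15^19≡19, 15^20≡9, 15^21≡20, 15^22≡1. Order = 22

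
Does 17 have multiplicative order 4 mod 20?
Powers of 17 mod 20: 17^1≡17, 17^2≡9, 17^3≡13, 17^4≡1. First k with 17^k≡1 is k=4. Yes, ord_20(17) = 4.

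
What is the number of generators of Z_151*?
A prime p has φ(p-1) primitive roots; here φ(150) = 40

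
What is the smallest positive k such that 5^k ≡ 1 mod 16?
Powers of 5 mod 16: 5^1≡5, 5^2≡9, 5^3≡13, 5^4≡1. Order = 4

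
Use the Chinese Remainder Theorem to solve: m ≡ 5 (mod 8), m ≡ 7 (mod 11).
M = 8 × 11 = 88. M₁ = 11, y₁ ≡ 3 (mod 8). M₂ = 8, y₂ ≡ 7 (mod 11). m = 5×11×3 + 7×8×7 ≡ 29 (mod 88)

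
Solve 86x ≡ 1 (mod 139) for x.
Since 139 is prime, by Fermat 86^(-1) ≡ 86^{137} ≡ 118 (mod 139). Verify: 86 × 118 = 10148 ≡ 1 (mod 139)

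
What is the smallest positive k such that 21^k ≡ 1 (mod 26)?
Powers of 21 mod 26: 21^1≡21, 21^2≡25, 21^3≡5, 21^4≡1. ord_26(21) = 4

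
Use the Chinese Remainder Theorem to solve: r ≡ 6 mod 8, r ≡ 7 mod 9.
M = 8 × 9 = 72. M₁ = 9, y₁ ≡ 1 mod 8. M₂ = 8, y₂ ≡ 8 mod 9. r = 6×9×1 + 7×8×8 ≡ 70 mod 72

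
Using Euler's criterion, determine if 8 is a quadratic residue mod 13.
By Euler's criterion: 8^{6} ≡ 12 (mod 13). Since this equals -1 (≡ 12), 8 is not a QR.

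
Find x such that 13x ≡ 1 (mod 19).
Since 19 is prime, by Fermat 13^(-1) ≡ 13^{17} ≡ 3 (mod 19). Verify: 13 × 3 = 39 ≡ 1 (mod 19)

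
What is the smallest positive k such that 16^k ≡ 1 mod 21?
Powers of 16 mod 21: 16^1≡16, 16^2≡4, 16^3≡1. Order = 3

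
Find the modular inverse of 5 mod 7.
Since 7 is prime, by Fermat 5^(-1) ≡ 5^{5} ≡ 3 (mod 7). Verify: 5 × 3 = 15 ≡ 1 (mod 7)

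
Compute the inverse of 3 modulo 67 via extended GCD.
Extended GCD: 3(-22) + 67(1) = 1. So 3^(-1) ≡ -22 ≡ 45 mod 67. Verify: 3 × 45 = 135 ≡ 1 mod 67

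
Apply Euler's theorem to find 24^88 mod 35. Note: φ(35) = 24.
By Euler: 24^{24} ≡ 1 mod 35 since gcd(24, 35) = 1. 88 = 3×24 + 16. So 24^{88} ≡ 24^{16} ≡ 11 mod 35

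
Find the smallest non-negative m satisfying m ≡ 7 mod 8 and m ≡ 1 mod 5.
M = 8 × 5 = 40. M₁ = 5, y₁ ≡ 5 mod 8. M₂ = 8, y₂ ≡ 2 mod 5. m = 7×5×5 + 1×8×2 ≡ 31 mod 40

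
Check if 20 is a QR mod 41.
By Euler's criterion: 20^{20} ≡ 1 mod 41. Since this equals 1, 20 is a QR.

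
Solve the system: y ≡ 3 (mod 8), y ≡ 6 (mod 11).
M = 8 × 11 = 88. M₁ = 11, y₁ ≡ 3 (mod 8). M₂ = 8, y₂ ≡ 7 (mod 11). y = 3×11×3 + 6×8×7 ≡ 83 (mod 88)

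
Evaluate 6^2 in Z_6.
6^{2} = 36 ≡ 0 mod 6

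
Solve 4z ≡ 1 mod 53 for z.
Since 53 is prime, by Fermat 4^(-1) ≡ 4^{51} ≡ 40 mod 53. Verify: 4 × 40 = 160 ≡ 1 mod 53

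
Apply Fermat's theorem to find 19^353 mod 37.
By Fermat: 19^{36} ≡ 1 mod 37. 353 ≡ 29 mod 36. So 19^{353} ≡ 19^{29} ≡ 17 mod 37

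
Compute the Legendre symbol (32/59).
(32/59) = 32^{29} mod 59 = -1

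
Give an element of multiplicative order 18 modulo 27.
2 has order 18 mod 27 since 2^{18} ≡ 1 mod 27 and no smaller power works.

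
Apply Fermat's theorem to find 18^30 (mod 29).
By Fermat: 18^{28} ≡ 1 (mod 29). So 18^{30} = 18^{28} · 18^{2} ≡ 18^{2} ≡ 5 (mod 29)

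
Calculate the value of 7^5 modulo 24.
By repeated squaring (mod 24): 7^{1}≡7, 7^{2}≡1, 7^{4}≡1. Then 7^{5} = 7^{4+1} ≡ 1 × 7 ≡ 7 (mod 24)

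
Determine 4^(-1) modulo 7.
Since 7 is prime, by Fermat 4^(-1) ≡ 4^{5} ≡ 2 (mod 7). Verify: 4 × 2 = 8 ≡ 1 (mod 7)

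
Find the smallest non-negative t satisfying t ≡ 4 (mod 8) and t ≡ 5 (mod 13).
M = 8 × 13 = 104. M₁ = 13, y₁ ≡ 5 (mod 8). M₂ = 8, y₂ ≡ 5 (mod 13). t = 4×13×5 + 5×8×5 ≡ 44 (mod 104)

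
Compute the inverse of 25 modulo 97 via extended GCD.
Extended GCD: 25(-31) + 97(8) = 1. So 25^(-1) ≡ -31 ≡ 66 (mod 97). Verify: 25 × 66 = 1650 ≡ 1 (mod 97)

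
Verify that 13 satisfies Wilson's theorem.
(12)! mod 13 = 12. Since this equals -1 (mod 13), Wilson confirms 13 is prime.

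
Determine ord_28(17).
Powers of 17 mod 28: 17^1≡17, 17^2≡9, 17^3≡13, 17^4≡25, 17^5≡5, 17^6≡1. ord_28(17) = 6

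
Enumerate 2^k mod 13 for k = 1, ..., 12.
2^1, 2^2, ..., 2^{12} mod 13: [2, 4, 8, 3, 6, 12, 11, 9, 5, 10, 7, 1]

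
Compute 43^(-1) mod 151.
Since 151 is prime, by Fermat 43^(-1) ≡ 43^{149} ≡ 144 mod 151. Verify: 43 × 144 = 6192 ≡ 1 mod 151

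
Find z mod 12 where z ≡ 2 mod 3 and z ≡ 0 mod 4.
M = 3 × 4 = 12. M₁ = 4, y₁ ≡ 1 mod 3. M₂ = 3, y₂ ≡ 3 mod 4. z = 2×4×1 + 0×3×3 ≡ 8 mod 12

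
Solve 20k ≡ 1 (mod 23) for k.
Since 23 is prime, by Fermat 20^(-1) ≡ 20^{21} ≡ 15 (mod 23). Verify: 20 × 15 = 300 ≡ 1 (mod 23)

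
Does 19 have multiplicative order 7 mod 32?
Powers of 19 mod 32: 19^1≡19, 19^2≡9, 19^3≡11, 19^4≡17, 19^5≡3, 19^6≡25, 19^7≡27, 19^8≡1. 19^7≡27≢1, so ord ≠ 7. No, the actual order is 8.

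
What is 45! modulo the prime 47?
(46)! = (45)! × (46) ≡ -1 mod 47. So (45)! ≡ -1 × (46)^(-1) ≡ (-1)×(-1) = 1 mod 47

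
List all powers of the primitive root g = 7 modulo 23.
7^1, 7^2, ..., 7^{22} mod 23: [7, 3, 21, 9, 17, 4, 5, 12, 15, 13, 22, 16, 20, 2, 14, 6, 19, 18, 11, 8, 10, 1]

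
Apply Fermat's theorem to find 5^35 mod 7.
By Fermat: 5^{6} ≡ 1 mod 7. 35 = 5×6 + 5. So 5^{35} ≡ 5^{5} ≡ 3 mod 7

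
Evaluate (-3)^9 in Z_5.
Using Fermat: (-3)^{4} ≡ 1 (mod 5). 9 ≡ 1 (mod 4). So (-3)^{9} ≡ (-3)^{1} ≡ 2 (mod 5)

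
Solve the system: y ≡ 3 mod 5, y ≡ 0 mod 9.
M = 5 × 9 = 45. M₁ = 9, y₁ ≡ 4 mod 5. M₂ = 5, y₂ ≡ 2 mod 9. y = 3×9×4 + 0×5×2 ≡ 18 mod 45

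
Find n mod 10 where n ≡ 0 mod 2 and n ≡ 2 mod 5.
M = 2 × 5 = 10. M₁ = 5, y₁ ≡ 1 mod 2. M₂ = 2, y₂ ≡ 3 mod 5. n = 0×5×1 + 2×2×3 ≡ 2 mod 10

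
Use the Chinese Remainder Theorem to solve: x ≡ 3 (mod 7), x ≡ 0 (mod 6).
M = 7 × 6 = 42. M₁ = 6, y₁ ≡ 6 (mod 7). M₂ = 7, y₂ ≡ 1 (mod 6). x = 3×6×6 + 0×7×1 ≡ 24 (mod 42)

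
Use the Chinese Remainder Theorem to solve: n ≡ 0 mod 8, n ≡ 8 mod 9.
M = 8 × 9 = 72. M₁ = 9, y₁ ≡ 1 mod 8. M₂ = 8, y₂ ≡ 8 mod 9. n = 0×9×1 + 8×8×8 ≡ 8 mod 72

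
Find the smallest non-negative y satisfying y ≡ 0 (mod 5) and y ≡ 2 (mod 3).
M = 5 × 3 = 15. M₁ = 3, y₁ ≡ 2 (mod 5). M₂ = 5, y₂ ≡ 2 (mod 3). y = 0×3×2 + 2×5×2 ≡ 5 (mod 15)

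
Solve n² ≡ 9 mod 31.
The square roots of 9 mod 31 are 28 and 3. Verify: 28² = 784 ≡ 9 mod 31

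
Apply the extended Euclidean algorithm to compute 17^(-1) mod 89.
Extended GCD: 17(21) + 89(-4) = 1. So 17^(-1) ≡ 21 mod 89. Verify: 17 × 21 = 357 ≡ 1 mod 89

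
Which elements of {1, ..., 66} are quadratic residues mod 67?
Squares in Z_67*: {1, 4, 6, 9, 10, 14, 15, 16, 17, 19, 21, 22, 23, 24, 25, 26, 29, 33, 35, 36, 37, 39, 40, 47, 49, 54, 55, 56, 59, 60, 62, 64, 65}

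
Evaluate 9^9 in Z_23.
By repeated squaring mod 23: 9^{1}≡9, 9^{2}≡12, 9^{4}≡6, 9^{8}≡13. Then 9^{9} = 9^{8+1} ≡ 13 × 9 ≡ 2 mod 23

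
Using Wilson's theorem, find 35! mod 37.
(36)! = (35)! × (36) ≡ -1 (mod 37). So (35)! ≡ -1 × (36)^(-1) ≡ (-1)×(-1) = 1 (mod 37)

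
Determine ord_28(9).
Powers of 9 mod 28: 9^1≡9, 9^2≡25, 9^3≡1. So the order of 9 is 3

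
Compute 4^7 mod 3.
Using Fermat: 4^{2} ≡ 1 mod 3. 7 ≡ 1 mod 2. So 4^{7} ≡ 4^{1} ≡ 1 mod 3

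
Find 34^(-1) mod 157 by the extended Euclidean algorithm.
Extended GCD: 34(-60) + 157(13) = 1. So 34^(-1) ≡ -60 ≡ 97 mod 157. Verify: 34 × 97 = 3298 ≡ 1 mod 157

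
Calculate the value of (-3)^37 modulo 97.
By repeated squaring mod 97: (-3)^{1}≡94, (-3)^{2}≡9, (-3)^{4}≡81, (-3)^{8}≡62, (-3)^{16}≡61, (-3)^{32}≡35. Then (-3)^{37} = (-3)^{32+4+1} ≡ 35 × 81 × 94 ≡ 31 mod 97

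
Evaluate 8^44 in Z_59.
By repeated squaring (mod 59): 8^{1}≡8, 8^{2}≡5, 8^{4}≡25, 8^{8}≡35, 8^{16}≡45, 8^{32}≡19. Then 8^{44} = 8^{32+8+4} ≡ 19 × 35 × 25 ≡ 46 (mod 59)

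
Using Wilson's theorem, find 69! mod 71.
(70)! = (69)! × (70) ≡ -1 mod 71. So (69)! ≡ -1 × (70)^(-1) ≡ (-1)×(-1) = 1 mod 71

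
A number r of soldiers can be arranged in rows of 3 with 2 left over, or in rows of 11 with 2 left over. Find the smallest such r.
M = 3 × 11 = 33. M₁ = 11, y₁ ≡ 2 mod 3. M₂ = 3, y₂ ≡ 4 mod 11. r = 2×11×2 + 2×3×4 ≡ 2 mod 33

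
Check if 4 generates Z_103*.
4^{51} ≡ 1 (mod 103) and 51 < 102, so ord_103(4) = 51 ≠ 102 and 4 is not a primitive root.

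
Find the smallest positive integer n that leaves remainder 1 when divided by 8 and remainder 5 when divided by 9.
M = 8 × 9 = 72. M₁ = 9, y₁ ≡ 1 mod 8. M₂ = 8, y₂ ≡ 8 mod 9. n = 1×9×1 + 5×8×8 ≡ 41 mod 72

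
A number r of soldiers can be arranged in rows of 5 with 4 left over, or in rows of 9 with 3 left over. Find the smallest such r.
M = 5 × 9 = 45. M₁ = 9, y₁ ≡ 4 mod 5. M₂ = 5, y₂ ≡ 2 mod 9. r = 4×9×4 + 3×5×2 ≡ 39 mod 45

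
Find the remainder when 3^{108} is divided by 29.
By Fermat: 3^{28} ≡ 1 mod 29. 108 = 3×28 + 24. So 3^{108} ≡ 3^{24} ≡ 24 mod 29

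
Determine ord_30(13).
Powers of 13 mod 30: 13^1≡13, 13^2≡19, 13^3≡7, 13^4≡1. Order = 4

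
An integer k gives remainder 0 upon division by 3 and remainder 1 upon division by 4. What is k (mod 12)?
M = 3 × 4 = 12. M₁ = 4, y₁ ≡ 1 (mod 3). M₂ = 3, y₂ ≡ 3 (mod 4). k = 0×4×1 + 1×3×3 ≡ 9 (mod 12)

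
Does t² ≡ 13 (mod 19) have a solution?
By Euler's criterion: 13^{9} ≡ 18 (mod 19). Since this equals -1 (≡ 18), 13 is not a QR.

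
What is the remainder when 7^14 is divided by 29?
By repeated squaring (mod 29): 7^{1}≡7, 7^{2}≡20, 7^{4}≡23, 7^{8}≡7. Then 7^{14} = 7^{8+4+2} ≡ 7 × 23 × 20 ≡ 1 (mod 29)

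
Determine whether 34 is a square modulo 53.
By Euler's criterion: 34^{26} ≡ 52 mod 53. Since this equals -1 (≡ 52), 34 is not a QR.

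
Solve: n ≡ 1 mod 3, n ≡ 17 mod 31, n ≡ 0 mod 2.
M = 3 × 31 × 2 = 186. M₁ = 62, y₁ ≡ 2 mod 3. M₂ = 6, y₂ ≡ 26 mod 31. M₃ = 93, y₃ ≡ 1 mod 2. n = 1×62×2 + 17×6×26 + 0×93×1 ≡ 172 mod 186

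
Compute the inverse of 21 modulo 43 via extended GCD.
Extended GCD: 21(-2) + 43(1) = 1. So 21^(-1) ≡ -2 ≡ 41 mod 43. Verify: 21 × 41 = 861 ≡ 1 mod 43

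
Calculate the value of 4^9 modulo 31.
By repeated squaring mod 31: 4^{1}≡4, 4^{2}≡16, 4^{4}≡8, 4^{8}≡2. Then 4^{9} = 4^{8+1} ≡ 2 × 4 ≡ 8 mod 31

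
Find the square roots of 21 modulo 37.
The square roots of 21 mod 37 are 13 and 24. Verify: 13² = 169 ≡ 21 mod 37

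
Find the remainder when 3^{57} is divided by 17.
By Fermat: 3^{16} ≡ 1 mod 17. 57 = 3×16 + 9. So 3^{57} ≡ 3^{9} ≡ 14 mod 17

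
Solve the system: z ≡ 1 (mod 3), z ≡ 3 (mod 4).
M = 3 × 4 = 12. M₁ = 4, y₁ ≡ 1 (mod 3). M₂ = 3, y₂ ≡ 3 (mod 4). z = 1×4×1 + 3×3×3 ≡ 7 (mod 12)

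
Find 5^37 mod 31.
Using Fermat: 5^{30} ≡ 1 mod 31. 37 ≡ 7 mod 30. So 5^{37} ≡ 5^{7} ≡ 5 mod 31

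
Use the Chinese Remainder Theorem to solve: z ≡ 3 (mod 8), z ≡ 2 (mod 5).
M = 8 × 5 = 40. M₁ = 5, y₁ ≡ 5 (mod 8). M₂ = 8, y₂ ≡ 2 (mod 5). z = 3×5×5 + 2×8×2 ≡ 27 (mod 40)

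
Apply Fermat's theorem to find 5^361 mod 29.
By Fermat: 5^{28} ≡ 1 mod 29. 361 ≡ 25 mod 28. So 5^{361} ≡ 5^{25} ≡ 13 mod 29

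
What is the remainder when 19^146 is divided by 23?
Using Fermat: 19^{22} ≡ 1 mod 23. 146 ≡ 14 mod 22. So 19^{146} ≡ 19^{14} ≡ 18 mod 23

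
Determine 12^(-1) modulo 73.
Since 73 is prime, by Fermat 12^(-1) ≡ 12^{71} ≡ 67 mod 73. Verify: 12 × 67 = 804 ≡ 1 mod 73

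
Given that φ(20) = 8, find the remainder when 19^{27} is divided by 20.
By Euler: 19^{8} ≡ 1 mod 20 since gcd(19, 20) = 1. 27 = 3×8 + 3. So 19^{27} ≡ 19^{3} ≡ 19 mod 20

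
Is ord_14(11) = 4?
Powers of 11 mod 14: 11^1≡11, 11^2≡9, 11^3≡1. Already 11^3≡1, so the order is 3 < 4. No, the actual order is 3.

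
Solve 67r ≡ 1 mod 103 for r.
Since 103 is prime, by Fermat 67^(-1) ≡ 67^{101} ≡ 20 mod 103. Verify: 67 × 20 = 1340 ≡ 1 mod 103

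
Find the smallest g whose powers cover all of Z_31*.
g = 3. Powers: [3, 9, 27, 19, 26, 16, 17, ...] generates all 30 non-zero residues.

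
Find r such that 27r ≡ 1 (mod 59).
Since 59 is prime, by Fermat 27^(-1) ≡ 27^{57} ≡ 35 (mod 59). Verify: 27 × 35 = 945 ≡ 1 (mod 59)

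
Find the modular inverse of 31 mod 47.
Since 47 is prime, by Fermat 31^(-1) ≡ 31^{45} ≡ 44 (mod 47). Verify: 31 × 44 = 1364 ≡ 1 (mod 47)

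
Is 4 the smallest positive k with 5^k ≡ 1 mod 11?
Powers of 5 mod 11: 5^1≡5, 5^2≡3, 5^3≡4, 5^4≡9, 5^5≡1. 5^4≡9≢1, so ord ≠ 4. No, the actual order is 5.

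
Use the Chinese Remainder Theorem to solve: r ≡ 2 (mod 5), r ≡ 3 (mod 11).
M = 5 × 11 = 55. M₁ = 11, y₁ ≡ 1 (mod 5). M₂ = 5, y₂ ≡ 9 (mod 11). r = 2×11×1 + 3×5×9 ≡ 47 (mod 55)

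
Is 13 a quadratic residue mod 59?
By Euler's criterion: 13^{29} ≡ 58 mod 59. Since this equals -1 (≡ 58), 13 is not a QR.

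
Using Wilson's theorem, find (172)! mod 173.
By Wilson's theorem, (172)! ≡ -1 ≡ 172 (mod 173)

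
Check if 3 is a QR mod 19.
By Euler's criterion: 3^{9} ≡ 18 mod 19. Since this equals -1 (≡ 18), 3 is not a QR.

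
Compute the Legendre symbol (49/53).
(49/53) = 49^{26} mod 53 = 1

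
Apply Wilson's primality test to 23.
(22)! mod 23 = 22. Since 22 ≡ -1 mod 23, 23 is prime.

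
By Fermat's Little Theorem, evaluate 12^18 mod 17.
By Fermat: 12^{16} ≡ 1 mod 17. So 12^{18} = 12^{16} · 12^{2} ≡ 12^{2} ≡ 8 mod 17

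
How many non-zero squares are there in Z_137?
The squaring map on Z_137* is 2-to-1, so there are (136)/2 = 68 QRs.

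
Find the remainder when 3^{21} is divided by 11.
By Fermat: 3^{10} ≡ 1 (mod 11). 21 = 2×10 + 1. So 3^{21} ≡ 3^{1} ≡ 3 (mod 11)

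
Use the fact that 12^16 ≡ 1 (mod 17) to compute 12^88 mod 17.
By Fermat: 12^{16} ≡ 1 (mod 17). 88 = 5×16 + 8. So 12^{88} ≡ 12^{8} ≡ 16 (mod 17)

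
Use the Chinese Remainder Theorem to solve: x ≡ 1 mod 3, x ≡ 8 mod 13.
M = 3 × 13 = 39. M₁ = 13, y₁ ≡ 1 mod 3. M₂ = 3, y₂ ≡ 9 mod 13. x = 1×13×1 + 8×3×9 ≡ 34 mod 39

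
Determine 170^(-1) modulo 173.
Since 173 is prime, by Fermat 170^(-1) ≡ 170^{171} ≡ 115 mod 173. Verify: 170 × 115 = 19550 ≡ 1 mod 173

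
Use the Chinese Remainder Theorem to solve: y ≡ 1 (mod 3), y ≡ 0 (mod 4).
M = 3 × 4 = 12. M₁ = 4, y₁ ≡ 1 (mod 3). M₂ = 3, y₂ ≡ 3 (mod 4). y = 1×4×1 + 0×3×3 ≡ 4 (mod 12)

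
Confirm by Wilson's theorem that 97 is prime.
(96)! mod 97 = 96. Since this equals -1 (mod 97), Wilson confirms 97 is prime.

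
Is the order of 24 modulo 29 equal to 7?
Powers of 24 mod 29: 24^1≡24, 24^2≡25, 24^3≡20, 24^4≡16, 24^5≡7, 24^6≡23, 24^7≡1. First k with 24^k≡1 is k=7. Yes, ord_29(24) = 7.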